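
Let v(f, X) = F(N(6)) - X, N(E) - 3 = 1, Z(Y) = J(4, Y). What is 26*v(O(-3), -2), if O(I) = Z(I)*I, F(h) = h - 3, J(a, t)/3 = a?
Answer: 78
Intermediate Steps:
J(a, t) = 3*a
Z(Y) = 12 (Z(Y) = 3*4 = 12)
N(E) = 4 (N(E) = 3 + 1 = 4)
F(h) = -3 + h
O(I) = 12*I
v(f, X) = 1 - X (v(f, X) = (-3 + 4) - X = 1 - X)
26*v(O(-3), -2) = 26*(1 - 1*(-2)) = 26*(1 + 2) = 26*3 = 78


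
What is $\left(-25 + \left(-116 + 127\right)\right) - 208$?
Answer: $-222$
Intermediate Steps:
$\left(-25 + \left(-116 + 127\right)\right) - 208 = \left(-25 + 11\right) - 208 = -14 - 208 = -222$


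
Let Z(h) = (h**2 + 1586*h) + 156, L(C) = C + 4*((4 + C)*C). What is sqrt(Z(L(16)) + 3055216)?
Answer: 2*sqrt(1697611) ≈ 2605.8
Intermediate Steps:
L(C) = C + 4*C*(4 + C) (L(C) = C + 4*(C*(4 + C)) = C + 4*C*(4 + C))
Z(h) = 156 + h**2 + 1586*h
sqrt(Z(L(16)) + 3055216) = sqrt((156 + (16*(17 + 4*16))**2 + 1586*(16*(17 + 4*16))) + 3055216) = sqrt((156 + (16*(17 + 64))**2 + 1586*(16*(17 + 64))) + 3055216) = sqrt((156 + (16*81)**2 + 1586*(16*81)) + 3055216) = sqrt((156 + 1296**2 + 1586*1296) + 3055216) = sqrt((156 + 1679616 + 2055456) + 3055216) = sqrt(3735228 + 3055216) = sqrt(6790444) = 2*sqrt(1697611)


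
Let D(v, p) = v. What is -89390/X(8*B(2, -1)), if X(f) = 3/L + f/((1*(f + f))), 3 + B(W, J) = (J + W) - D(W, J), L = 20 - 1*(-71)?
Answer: -16268980/97 ≈ -1.6772e+5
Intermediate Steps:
L = 91 (L = 20 + 71 = 91)
B(W, J) = -3 + J (B(W, J) = -3 + ((J + W) - W) = -3 + J)
X(f) = 97/182 (X(f) = 3/91 + f/((1*(f + f))) = 3*(1/91) + f/((1*(2*f))) = 3/91 + f/((2*f)) = 3/91 + f*(1/(2*f)) = 3/91 + 1/2 = 97/182)
-89390/X(8*B(2, -1)) = -89390/97/182 = -89390*182/97 = -16268980/97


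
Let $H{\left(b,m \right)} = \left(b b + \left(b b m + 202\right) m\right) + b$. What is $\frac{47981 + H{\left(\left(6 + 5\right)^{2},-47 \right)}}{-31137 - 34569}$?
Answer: $- \frac{5399203}{10951} \approx -493.03$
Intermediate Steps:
$H{\left(b,m \right)} = b + b^{2} + m \left(202 + m b^{2}\right)$ ($H{\left(b,m \right)} = \left(b^{2} + \left(b^{2} m + 202\right) m\right) + b = \left(b^{2} + \left(m b^{2} + 202\right) m\right) + b = \left(b^{2} + \left(202 + m b^{2}\right) m\right) + b = \left(b^{2} + m \left(202 + m b^{2}\right)\right) + b = b + b^{2} + m \left(202 + m b^{2}\right)$)
$\frac{47981 + H{\left(\left(6 + 5\right)^{2},-47 \right)}}{-31137 - 34569} = \frac{47981 + \left(\left(6 + 5\right)^{2} + \left(\left(6 + 5\right)^{2}\right)^{2} + 202 \left(-47\right) + \left(\left(6 + 5\right)^{2}\right)^{2} \left(-47\right)^{2}\right)}{-31137 - 34569} = \frac{47981 + \left(11^{2} + \left(11^{2}\right)^{2} - 9494 + \left(11^{2}\right)^{2} \cdot 2209\right)}{-65706} = \left(47981 + \left(121 + 121^{2} - 9494 + 121^{2} \cdot 2209\right)\right) \left(- \frac{1}{65706}\right) = \left(47981 + \left(121 + 14641 - 9494 + 14641 \cdot 2209\right)\right) \left(- \frac{1}{65706}\right) = \left(47981 + \left(121 + 14641 - 9494 + 32341969\right)\right) \left(- \frac{1}{65706}\right) = \left(47981 + 32347237\right) \left(- \frac{1}{65706}\right) = 32395218 \left(- \frac{1}{65706}\right) = - \frac{5399203}{10951}$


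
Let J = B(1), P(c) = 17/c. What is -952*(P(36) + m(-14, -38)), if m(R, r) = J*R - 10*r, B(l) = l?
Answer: -3139934/9 ≈ -3.4888e+5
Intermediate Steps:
J = 1
m(R, r) = R - 10*r (m(R, r) = 1*R - 10*r = R - 10*r)
-952*(P(36) + m(-14, -38)) = -952*(17/36 + (-14 - 10*(-38))) = -952*(17*(1/36) + (-14 + 380)) = -952*(17/36 + 366) = -952*13193/36 = -3139934/9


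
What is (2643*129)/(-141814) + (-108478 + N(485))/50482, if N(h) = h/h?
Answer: -189507231/41622409 ≈ -4.5530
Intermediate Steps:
N(h) = 1
(2643*129)/(-141814) + (-108478 + N(485))/50482 = (2643*129)/(-141814) + (-108478 + 1)/50482 = 340947*(-1/141814) - 108477*1/50482 = -7929/3298 - 108477/50482 = -189507231/41622409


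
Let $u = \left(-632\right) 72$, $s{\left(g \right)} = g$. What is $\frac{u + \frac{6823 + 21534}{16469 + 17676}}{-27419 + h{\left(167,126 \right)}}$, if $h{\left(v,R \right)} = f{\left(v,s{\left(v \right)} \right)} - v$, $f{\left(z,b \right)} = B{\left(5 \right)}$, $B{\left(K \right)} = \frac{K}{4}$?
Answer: $\frac{6214822892}{3767525155} \approx 1.6496$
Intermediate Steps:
$B{\left(K \right)} = \frac{K}{4}$ ($B{\left(K \right)} = K \frac{1}{4} = \frac{K}{4}$)
$f{\left(z,b \right)} = \frac{5}{4}$ ($f{\left(z,b \right)} = \frac{1}{4} \cdot 5 = \frac{5}{4}$)
$h{\left(v,R \right)} = \frac{5}{4} - v$
$u = -45504$
$\frac{u + \frac{6823 + 21534}{16469 + 17676}}{-27419 + h{\left(167,126 \right)}} = \frac{-45504 + \frac{6823 + 21534}{16469 + 17676}}{-27419 + \left(\frac{5}{4} - 167\right)} = \frac{-45504 + \frac{28357}{34145}}{-27419 + \left(\frac{5}{4} - 167\right)} = \frac{-45504 + 28357 \cdot \frac{1}{34145}}{-27419 - \frac{663}{4}} = \frac{-45504 + \frac{28357}{34145}}{- \frac{110339}{4}} = \left(- \frac{1553705723}{34145}\right) \left(- \frac{4}{110339}\right) = \frac{6214822892}{3767525155}$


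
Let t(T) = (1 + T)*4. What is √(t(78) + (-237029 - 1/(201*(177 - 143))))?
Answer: I*√11055338858262/6834 ≈ 486.53*I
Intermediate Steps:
t(T) = 4 + 4*T
√(t(78) + (-237029 - 1/(201*(177 - 143)))) = √((4 + 4*78) + (-237029 - 1/(201*(177 - 143)))) = √((4 + 312) + (-237029 - 1/(201*34))) = √(316 + (-237029 - 1/6834)) = √(316 - 1619856187/6834) = √(-1617696643/6834) = I*√11055338858262/6834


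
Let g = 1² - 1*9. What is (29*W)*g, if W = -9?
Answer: 2088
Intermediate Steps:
g = -8 (g = 1 - 9 = -8)
(29*W)*g = (29*(-9))*(-8) = -261*(-8) = 2088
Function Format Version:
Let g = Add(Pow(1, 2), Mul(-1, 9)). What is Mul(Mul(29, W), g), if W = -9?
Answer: 2088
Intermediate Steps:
g = -8 (g = Add(1, -9) = -8)
Mul(Mul(29, W), g) = Mul(Mul(29, -9), -8) = Mul(-261, -8) = 2088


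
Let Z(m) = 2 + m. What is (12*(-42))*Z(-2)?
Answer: 0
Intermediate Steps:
(12*(-42))*Z(-2) = (12*(-42))*(2 - 2) = -504*0 = 0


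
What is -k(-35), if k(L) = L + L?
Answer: 70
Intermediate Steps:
k(L) = 2*L
-k(-35) = -2*(-35) = -1*(-70) = 70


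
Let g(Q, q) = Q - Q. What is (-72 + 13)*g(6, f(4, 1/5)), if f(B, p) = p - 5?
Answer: 0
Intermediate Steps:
f(B, p) = -5 + p
g(Q, q) = 0
(-72 + 13)*g(6, f(4, 1/5)) = (-72 + 13)*0 = -59*0 = 0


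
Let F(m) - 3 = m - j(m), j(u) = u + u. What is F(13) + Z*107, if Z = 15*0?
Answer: -10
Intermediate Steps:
j(u) = 2*u
Z = 0
F(m) = 3 - m (F(m) = 3 + (m - 2*m) = 3 - m)
F(13) + Z*107 = (3 - 1*13) + 0*107 = (3 - 13) + 0 = -10 + 0 = -10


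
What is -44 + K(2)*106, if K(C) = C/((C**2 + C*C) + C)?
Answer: -114/5 ≈ -22.800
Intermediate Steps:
K(C) = C/(C + 2*C**2) (K(C) = C/((C**2 + C**2) + C) = C/(2*C**2 + C) = C/(C + 2*C**2))
-44 + K(2)*106 = -44 + 106/(1 + 2*2) = -44 + 106/(1 + 4) = -44 + 106/5 = -114/5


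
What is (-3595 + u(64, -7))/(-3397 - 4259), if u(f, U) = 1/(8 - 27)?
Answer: 34153/72732 ≈ 0.46957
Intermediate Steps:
u(f, U) = -1/19 (u(f, U) = 1/(-19) = -1/19)
(-3595 + u(64, -7))/(-3397 - 4259) = (-3595 - 1/19)/(-3397 - 4259) = -68306/19/(-7656) = -68306/19*(-1/7656) = 34153/72732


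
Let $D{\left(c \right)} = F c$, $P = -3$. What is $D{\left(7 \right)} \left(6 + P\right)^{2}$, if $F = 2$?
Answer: $126$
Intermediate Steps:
$D{\left(c \right)} = 2 c$
$D{\left(7 \right)} \left(6 + P\right)^{2} = 2 \cdot 7 \left(6 - 3\right)^{2} = 14 \cdot 3^{2} = 14 \cdot 9 = 126$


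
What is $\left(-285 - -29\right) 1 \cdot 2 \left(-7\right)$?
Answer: $3584$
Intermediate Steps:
$\left(-285 - -29\right) 1 \cdot 2 \left(-7\right) = \left(-285 + \left(-7 + 36\right)\right) 2 \left(-7\right) = \left(-285 + 29\right) \left(-14\right) = \left(-256\right) \left(-14\right) = 3584$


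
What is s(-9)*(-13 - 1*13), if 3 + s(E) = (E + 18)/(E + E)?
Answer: 91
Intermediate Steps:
s(E) = -3 + (18 + E)/(2*E) (s(E) = -3 + (E + 18)/(E + E) = -3 + (18 + E)/((2*E)) = -3 + (18 + E)*(1/(2*E)) = -3 + (18 + E)/(2*E))
s(-9)*(-13 - 1*13) = (-5/2 + 9/(-9))*(-13 - 1*13) = (-5/2 + 9*(-⅑))*(-13 - 13) = (-5/2 - 1)*(-26) = -7/2*(-26) = 91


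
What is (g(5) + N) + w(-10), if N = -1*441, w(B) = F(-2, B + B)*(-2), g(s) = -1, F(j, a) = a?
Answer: -402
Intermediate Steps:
w(B) = -4*B (w(B) = (B + B)*(-2) = (2*B)*(-2) = -4*B)
N = -441
(g(5) + N) + w(-10) = (-1 - 441) - 4*(-10) = -442 + 40 = -402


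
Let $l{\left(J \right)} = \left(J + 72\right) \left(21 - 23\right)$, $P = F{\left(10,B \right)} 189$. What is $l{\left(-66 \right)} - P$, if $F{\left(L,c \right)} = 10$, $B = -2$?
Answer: $-1902$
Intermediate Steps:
$P = 1890$ ($P = 10 \cdot 189 = 1890$)
$l{\left(J \right)} = -144 - 2 J$ ($l{\left(J \right)} = \left(72 + J\right) \left(-2\right) = -144 - 2 J$)
$l{\left(-66 \right)} - P = \left(-144 - -132\right) - 1890 = \left(-144 + 132\right) - 1890 = -12 - 1890 = -1902$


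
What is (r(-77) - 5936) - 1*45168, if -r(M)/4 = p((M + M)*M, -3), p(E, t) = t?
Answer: -51092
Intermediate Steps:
r(M) = 12 (r(M) = -4*(-3) = 12)
(r(-77) - 5936) - 1*45168 = (12 - 5936) - 1*45168 = -5924 - 45168 = -51092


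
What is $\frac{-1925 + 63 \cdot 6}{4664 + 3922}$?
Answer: $- \frac{1547}{8586} \approx -0.18018$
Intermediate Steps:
$\frac{-1925 + 63 \cdot 6}{4664 + 3922} = \frac{-1925 + 378}{8586} = \left(-1547\right) \frac{1}{8586} = - \frac{1547}{8586}$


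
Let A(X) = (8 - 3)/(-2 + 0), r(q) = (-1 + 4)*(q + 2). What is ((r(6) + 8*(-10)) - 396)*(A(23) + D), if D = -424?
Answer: 192778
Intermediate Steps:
r(q) = 6 + 3*q (r(q) = 3*(2 + q) = 6 + 3*q)
A(X) = -5/2 (A(X) = 5/(-2) = 5*(-½) = -5/2)
((r(6) + 8*(-10)) - 396)*(A(23) + D) = (((6 + 3*6) + 8*(-10)) - 396)*(-5/2 - 424) = (((6 + 18) - 80) - 396)*(-853/2) = ((24 - 80) - 396)*(-853/2) = (-56 - 396)*(-853/2) = -452*(-853/2) = 192778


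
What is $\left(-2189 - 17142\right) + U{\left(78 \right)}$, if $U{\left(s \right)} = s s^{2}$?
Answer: $455221$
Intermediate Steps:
$U{\left(s \right)} = s^{3}$
$\left(-2189 - 17142\right) + U{\left(78 \right)} = \left(-2189 - 17142\right) + 78^{3} = -19331 + 474552 = 455221$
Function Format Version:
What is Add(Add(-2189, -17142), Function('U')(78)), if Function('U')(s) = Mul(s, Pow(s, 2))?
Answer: 455221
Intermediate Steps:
Function('U')(s) = Pow(s, 3)
Add(Add(-2189, -17142), Function('U')(78)) = Add(Add(-2189, -17142), Pow(78, 3)) = Add(-19331, 474552) = 455221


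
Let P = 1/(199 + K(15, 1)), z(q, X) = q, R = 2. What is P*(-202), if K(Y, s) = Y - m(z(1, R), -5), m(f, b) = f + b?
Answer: -101/109 ≈ -0.92661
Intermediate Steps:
m(f, b) = b + f
K(Y, s) = 4 + Y (K(Y, s) = Y - (-5 + 1) = Y - 1*(-4) = Y + 4 = 4 + Y)
P = 1/218 (P = 1/(199 + (4 + 15)) = 1/(199 + 19) = 1/218 ≈ 0.0045872)
P*(-202) = (1/218)*(-202) = -101/109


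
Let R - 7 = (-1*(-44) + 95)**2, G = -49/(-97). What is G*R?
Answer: 947072/97 ≈ 9763.6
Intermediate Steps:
G = 49/97 (G = -49*(-1/97) = 49/97 ≈ 0.50515)
R = 19328 (R = 7 + (-1*(-44) + 95)**2 = 7 + (44 + 95)**2 = 7 + 139**2 = 7 + 19321 = 19328)
G*R = (49/97)*19328 = 947072/97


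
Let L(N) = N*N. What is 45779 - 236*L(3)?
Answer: 43655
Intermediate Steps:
L(N) = N²
45779 - 236*L(3) = 45779 - 236*3² = 45779 - 236*9 = 45779 - 1*2124 = 45779 - 2124 = 43655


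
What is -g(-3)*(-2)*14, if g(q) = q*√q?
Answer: -84*I*√3 ≈ -145.49*I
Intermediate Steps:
g(q) = q^(3/2)
-g(-3)*(-2)*14 = -(-3)^(3/2)*(-2)*14 = --3*I*√3*(-2)*14 = -6*I*√3*14 = -84*I*√3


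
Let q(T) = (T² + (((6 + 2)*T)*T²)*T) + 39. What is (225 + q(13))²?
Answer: 52404824241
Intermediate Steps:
q(T) = 39 + T² + 8*T⁴ (q(T) = (T² + ((8*T)*T²)*T) + 39 = (T² + (8*T³)*T) + 39 = (T² + 8*T⁴) + 39 = 39 + T² + 8*T⁴)
(225 + q(13))² = (225 + (39 + 13² + 8*13⁴))² = (225 + (39 + 169 + 8*28561))² = (225 + (39 + 169 + 228488))² = (225 + 228696)² = 228921² = 52404824241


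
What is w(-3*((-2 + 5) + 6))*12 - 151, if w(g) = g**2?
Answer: 8597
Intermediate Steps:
w(-3*((-2 + 5) + 6))*12 - 151 = (-3*((-2 + 5) + 6))**2*12 - 151 = (-3*(3 + 6))**2*12 - 151 = (-3*9)**2*12 - 151 = (-27)**2*12 - 151 = 729*12 - 151 = 8748 - 151 = 8597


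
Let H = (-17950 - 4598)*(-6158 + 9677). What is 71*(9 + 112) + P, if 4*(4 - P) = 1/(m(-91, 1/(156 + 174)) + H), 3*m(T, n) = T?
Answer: 8183792062263/952157308 ≈ 8595.0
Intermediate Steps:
m(T, n) = T/3
H = -79346412 (H = -22548*3519 = -79346412)
P = 3808629235/952157308 (P = 4 - 1/(4*((⅓)*(-91) - 79346412)) = 4 - 1/(4*(-91/3 - 79346412)) = 4 - 1/(4*(-238039327/3)) = 4 - ¼*(-3/238039327) = 4 + 3/952157308 = 3808629235/952157308 ≈ 4.0000)
71*(9 + 112) + P = 71*(9 + 112) + 3808629235/952157308 = 71*121 + 3808629235/952157308 = 8591 + 3808629235/952157308 = 8183792062263/952157308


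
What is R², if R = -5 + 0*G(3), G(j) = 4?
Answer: 25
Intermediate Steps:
R = -5 (R = -5 + 0*4 = -5 + 0 = -5)
R² = (-5)² = 25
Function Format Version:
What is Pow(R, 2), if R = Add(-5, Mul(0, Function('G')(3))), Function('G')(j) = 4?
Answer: 25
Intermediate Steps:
R = -5 (R = Add(-5, Mul(0, 4)) = Add(-5, 0) = -5)
Pow(R, 2) = Pow(-5, 2) = 25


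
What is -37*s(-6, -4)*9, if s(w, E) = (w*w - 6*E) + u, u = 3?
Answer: -20979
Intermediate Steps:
s(w, E) = 3 + w² - 6*E (s(w, E) = (w*w - 6*E) + 3 = (w² - 6*E) + 3 = 3 + w² - 6*E)
-37*s(-6, -4)*9 = -37*(3 + (-6)² - 6*(-4))*9 = -37*(3 + 36 + 24)*9 = -37*63*9 = -2331*9 = -20979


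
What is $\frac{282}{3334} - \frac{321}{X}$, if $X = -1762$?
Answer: $\frac{783549}{2937254} \approx 0.26676$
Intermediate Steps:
$\frac{282}{3334} - \frac{321}{X} = \frac{282}{3334} - \frac{321}{-1762} = 282 \cdot \frac{1}{3334} - - \frac{321}{1762} = \frac{141}{1667} + \frac{321}{1762} = \frac{783549}{2937254}$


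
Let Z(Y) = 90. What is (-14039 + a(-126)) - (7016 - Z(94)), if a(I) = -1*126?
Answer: -21091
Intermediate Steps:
a(I) = -126
(-14039 + a(-126)) - (7016 - Z(94)) = (-14039 - 126) - (7016 - 1*90) = -14165 - (7016 - 90) = -14165 - 1*6926 = -14165 - 6926 = -21091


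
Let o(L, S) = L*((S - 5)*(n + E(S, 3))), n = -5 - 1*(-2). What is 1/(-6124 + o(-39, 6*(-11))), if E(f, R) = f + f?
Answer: -1/379939 ≈ -2.6320e-6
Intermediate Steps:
E(f, R) = 2*f
n = -3 (n = -5 + 2 = -3)
o(L, S) = L*(-5 + S)*(-3 + 2*S) (o(L, S) = L*((S - 5)*(-3 + 2*S)) = L*((-5 + S)*(-3 + 2*S)) = L*(-5 + S)*(-3 + 2*S))
1/(-6124 + o(-39, 6*(-11))) = 1/(-6124 - 39*(15 - 78*(-11) + 2*(6*(-11))²)) = 1/(-6124 - 39*(15 - 13*(-66) + 2*(-66)²)) = 1/(-6124 - 39*(15 + 858 + 2*4356)) = 1/(-6124 - 39*(15 + 858 + 8712)) = 1/(-6124 - 39*9585) = 1/(-6124 - 373815) = 1/(-379939) = -1/379939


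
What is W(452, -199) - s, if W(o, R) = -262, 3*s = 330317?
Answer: -331103/3 ≈ -1.1037e+5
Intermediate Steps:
s = 330317/3 (s = (⅓)*330317 = 330317/3 ≈ 1.1011e+5)
W(452, -199) - s = -262 - 1*330317/3 = -262 - 330317/3 = -331103/3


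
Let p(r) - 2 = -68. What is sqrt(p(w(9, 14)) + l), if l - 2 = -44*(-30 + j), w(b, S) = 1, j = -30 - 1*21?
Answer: 10*sqrt(35) ≈ 59.161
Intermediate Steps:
j = -51 (j = -30 - 21 = -51)
p(r) = -66 (p(r) = 2 - 68 = -66)
l = 3566 (l = 2 - 44*(-30 - 51) = 2 - 44*(-81) = 2 + 3564 = 3566)
sqrt(p(w(9, 14)) + l) = sqrt(-66 + 3566) = sqrt(3500) = 10*sqrt(35)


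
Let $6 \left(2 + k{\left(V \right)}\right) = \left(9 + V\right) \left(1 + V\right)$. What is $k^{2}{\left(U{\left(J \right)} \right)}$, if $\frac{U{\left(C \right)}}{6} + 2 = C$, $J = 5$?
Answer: $\frac{27889}{4} \approx 6972.3$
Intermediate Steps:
$U{\left(C \right)} = -12 + 6 C$
$k{\left(V \right)} = -2 + \frac{\left(1 + V\right) \left(9 + V\right)}{6}$ ($k{\left(V \right)} = -2 + \frac{\left(9 + V\right) \left(1 + V\right)}{6} = -2 + \frac{\left(1 + V\right) \left(9 + V\right)}{6}$)
$k^{2}{\left(U{\left(J \right)} \right)} = \left(- \frac{1}{2} + \frac{\left(-12 + 6 \cdot 5\right)^{2}}{6} + \frac{5 \left(-12 + 6 \cdot 5\right)}{3}\right)^{2} = \left(- \frac{1}{2} + \frac{\left(-12 + 30\right)^{2}}{6} + \frac{5 \left(-12 + 30\right)}{3}\right)^{2} = \left(- \frac{1}{2} + \frac{18^{2}}{6} + \frac{5}{3} \cdot 18\right)^{2} = \left(- \frac{1}{2} + \frac{1}{6} \cdot 324 + 30\right)^{2} = \left(- \frac{1}{2} + 54 + 30\right)^{2} = \left(\frac{167}{2}\right)^{2} = \frac{27889}{4}$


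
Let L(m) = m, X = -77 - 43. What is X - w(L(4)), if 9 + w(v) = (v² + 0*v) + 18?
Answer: -145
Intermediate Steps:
X = -120
w(v) = 9 + v² (w(v) = -9 + ((v² + 0*v) + 18) = -9 + ((v² + 0) + 18) = -9 + (v² + 18) = -9 + (18 + v²) = 9 + v²)
X - w(L(4)) = -120 - (9 + 4²) = -120 - (9 + 16) = -120 - 1*25 = -120 - 25 = -145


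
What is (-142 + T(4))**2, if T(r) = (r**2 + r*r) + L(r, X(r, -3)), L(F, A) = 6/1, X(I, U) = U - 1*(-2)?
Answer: 10816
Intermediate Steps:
X(I, U) = 2 + U (X(I, U) = U + 2 = 2 + U)
L(F, A) = 6 (L(F, A) = 6*1 = 6)
T(r) = 6 + 2*r**2 (T(r) = (r**2 + r*r) + 6 = (r**2 + r**2) + 6 = 2*r**2 + 6 = 6 + 2*r**2)
(-142 + T(4))**2 = (-142 + (6 + 2*4**2))**2 = (-142 + (6 + 2*16))**2 = (-142 + (6 + 32))**2 = (-142 + 38)**2 = (-104)**2 = 10816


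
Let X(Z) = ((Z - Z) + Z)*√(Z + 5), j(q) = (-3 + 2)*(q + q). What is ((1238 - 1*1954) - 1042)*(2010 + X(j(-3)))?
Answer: -3533580 - 10548*√11 ≈ -3.5686e+6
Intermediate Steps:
j(q) = -2*q
X(Z) = Z*√(5 + Z) (X(Z) = (0 + Z)*√(5 + Z) = Z*√(5 + Z))
((1238 - 1*1954) - 1042)*(2010 + X(j(-3))) = ((1238 - 1*1954) - 1042)*(2010 + (-2*(-3))*√(5 - 2*(-3))) = ((1238 - 1954) - 1042)*(2010 + 6*√(5 + 6)) = (-716 - 1042)*(2010 + 6*√11) = -1758*(2010 + 6*√11) = -3533580 - 10548*√11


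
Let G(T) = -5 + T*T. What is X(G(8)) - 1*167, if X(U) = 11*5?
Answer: -112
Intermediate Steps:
G(T) = -5 + T**2
X(U) = 55
X(G(8)) - 1*167 = 55 - 1*167 = 55 - 167 = -112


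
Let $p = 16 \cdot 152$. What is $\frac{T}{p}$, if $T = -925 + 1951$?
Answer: $\frac{27}{64} \approx 0.42188$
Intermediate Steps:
$p = 2432$
$T = 1026$
$\frac{T}{p} = \frac{1026}{2432} = 1026 \cdot \frac{1}{2432} = \frac{27}{64}$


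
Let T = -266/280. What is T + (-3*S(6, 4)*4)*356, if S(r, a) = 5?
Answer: -427219/20 ≈ -21361.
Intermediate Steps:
T = -19/20 (T = -266*1/280 = -19/20 ≈ -0.95000)
T + (-3*S(6, 4)*4)*356 = -19/20 + (-3*5*4)*356 = -19/20 - 15*4*356 = -19/20 - 60*356 = -19/20 - 21360 = -427219/20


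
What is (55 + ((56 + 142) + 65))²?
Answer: 101124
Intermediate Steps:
(55 + ((56 + 142) + 65))² = (55 + (198 + 65))² = (55 + 263)² = 318² = 101124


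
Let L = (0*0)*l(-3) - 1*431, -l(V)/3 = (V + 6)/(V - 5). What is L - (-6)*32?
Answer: -239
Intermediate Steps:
l(V) = -3*(6 + V)/(-5 + V) (l(V) = -3*(V + 6)/(V - 5) = -3*(6 + V)/(-5 + V))
L = -431 (L = (0*0)*(3*(-6 - 1*(-3))/(-5 - 3)) - 1*431 = 0*(3*(-6 + 3)/(-8)) - 431 = 0*(3*(-1/8)*(-3)) - 431 = 0*(9/8) - 431 = 0 - 431 = -431)
L - (-6)*32 = -431 - (-6)*32 = -431 - 1*(-192) = -431 + 192 = -239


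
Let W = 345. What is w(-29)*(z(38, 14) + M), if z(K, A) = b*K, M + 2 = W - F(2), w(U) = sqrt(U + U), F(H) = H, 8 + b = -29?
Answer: -1065*I*sqrt(58) ≈ -8110.8*I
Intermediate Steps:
b = -37 (b = -8 - 29 = -37)
w(U) = sqrt(2)*sqrt(U) (w(U) = sqrt(2*U) = sqrt(2)*sqrt(U))
M = 341 (M = -2 + (345 - 1*2) = -2 + (345 - 2) = -2 + 343 = 341)
z(K, A) = -37*K
w(-29)*(z(38, 14) + M) = (sqrt(2)*sqrt(-29))*(-37*38 + 341) = (sqrt(2)*(I*sqrt(29)))*(-1406 + 341) = (I*sqrt(58))*(-1065) = -1065*I*sqrt(58)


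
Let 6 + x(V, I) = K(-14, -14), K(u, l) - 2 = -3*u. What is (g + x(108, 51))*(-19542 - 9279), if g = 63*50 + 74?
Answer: -94014102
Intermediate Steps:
K(u, l) = 2 - 3*u
x(V, I) = 38 (x(V, I) = -6 + (2 - 3*(-14)) = -6 + (2 + 42) = -6 + 44 = 38)
g = 3224 (g = 3150 + 74 = 3224)
(g + x(108, 51))*(-19542 - 9279) = (3224 + 38)*(-19542 - 9279) = 3262*(-28821) = -94014102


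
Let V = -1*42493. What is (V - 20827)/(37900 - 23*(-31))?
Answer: -63320/38613 ≈ -1.6399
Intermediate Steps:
V = -42493
(V - 20827)/(37900 - 23*(-31)) = (-42493 - 20827)/(37900 - 23*(-31)) = -63320/(37900 + 713) = -63320/38613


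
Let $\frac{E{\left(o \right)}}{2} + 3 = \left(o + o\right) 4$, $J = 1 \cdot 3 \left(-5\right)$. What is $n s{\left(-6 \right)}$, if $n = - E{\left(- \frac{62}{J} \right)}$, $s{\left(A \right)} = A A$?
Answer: $- \frac{10824}{5} \approx -2164.8$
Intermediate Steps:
$s{\left(A \right)} = A^{2}$
$J = -15$ ($J = 3 \left(-5\right) = -15$)
$E{\left(o \right)} = -6 + 16 o$ ($E{\left(o \right)} = -6 + 2 \left(o + o\right) 4 = -6 + 2 \cdot 2 o 4 = -6 + 2 \cdot 8 o = -6 + 16 o$)
$n = - \frac{902}{15}$ ($n = - (-6 + 16 \left(- \frac{62}{-15}\right)) = - (-6 + 16 \left(\left(-62\right) \left(- \frac{1}{15}\right)\right)) = - (-6 + 16 \cdot \frac{62}{15}) = - (-6 + \frac{992}{15}) = \left(-1\right) \frac{902}{15} = - \frac{902}{15} \approx -60.133$)
$n s{\left(-6 \right)} = - \frac{902 \left(-6\right)^{2}}{15} = \left(- \frac{902}{15}\right) 36 = - \frac{10824}{5}$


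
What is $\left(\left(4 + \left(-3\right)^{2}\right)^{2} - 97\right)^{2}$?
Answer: $5184$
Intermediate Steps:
$\left(\left(4 + \left(-3\right)^{2}\right)^{2} - 97\right)^{2} = \left(\left(4 + 9\right)^{2} - 97\right)^{2} = \left(13^{2} - 97\right)^{2} = \left(169 - 97\right)^{2} = 72^{2} = 5184$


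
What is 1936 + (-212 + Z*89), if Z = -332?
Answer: -27824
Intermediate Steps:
1936 + (-212 + Z*89) = 1936 + (-212 - 332*89) = 1936 + (-212 - 29548) = 1936 - 29760 = -27824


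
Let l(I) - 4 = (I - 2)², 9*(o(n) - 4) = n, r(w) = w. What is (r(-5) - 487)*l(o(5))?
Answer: -139892/27 ≈ -5181.2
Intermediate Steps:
o(n) = 4 + n/9
l(I) = 4 + (-2 + I)² (l(I) = 4 + (I - 2)² = 4 + (-2 + I)²)
(r(-5) - 487)*l(o(5)) = (-5 - 487)*(4 + (-2 + (4 + (⅑)*5))²) = -492*(4 + (-2 + (4 + 5/9))²) = -492*(4 + (-2 + 41/9)²) = -492*(4 + (23/9)²) = -492*(4 + 529/81) = -492*853/81 = -139892/27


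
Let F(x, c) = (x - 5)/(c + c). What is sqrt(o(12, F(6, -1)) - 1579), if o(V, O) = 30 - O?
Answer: I*sqrt(6194)/2 ≈ 39.351*I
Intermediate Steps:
F(x, c) = (-5 + x)/(2*c) (F(x, c) = (-5 + x)/((2*c)) = (-5 + x)*(1/(2*c)) = (-5 + x)/(2*c))
sqrt(o(12, F(6, -1)) - 1579) = sqrt((30 - (-5 + 6)/(2*(-1))) - 1579) = sqrt((30 - (-1)/2) - 1579) = sqrt((30 - 1*(-1/2)) - 1579) = sqrt((30 + 1/2) - 1579) = sqrt(61/2 - 1579) = sqrt(-3097/2) = I*sqrt(6194)/2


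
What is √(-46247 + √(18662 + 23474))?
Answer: √(-46247 + 2*√10534) ≈ 214.57*I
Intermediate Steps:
√(-46247 + √(18662 + 23474)) = √(-46247 + √42136) = √(-46247 + 2*√10534)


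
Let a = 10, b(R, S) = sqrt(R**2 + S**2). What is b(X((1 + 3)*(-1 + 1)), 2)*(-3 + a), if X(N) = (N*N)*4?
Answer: 14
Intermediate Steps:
X(N) = 4*N**2 (X(N) = N**2*4 = 4*N**2)
b(X((1 + 3)*(-1 + 1)), 2)*(-3 + a) = sqrt((4*((1 + 3)*(-1 + 1))**2)**2 + 2**2)*(-3 + 10) = sqrt((4*(4*0)**2)**2 + 4)*7 = sqrt((4*0**2)**2 + 4)*7 = sqrt((4*0)**2 + 4)*7 = sqrt(0**2 + 4)*7 = sqrt(0 + 4)*7 = sqrt(4)*7 = 2*7 = 14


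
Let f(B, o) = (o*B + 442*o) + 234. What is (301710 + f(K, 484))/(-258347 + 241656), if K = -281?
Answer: -379868/16691 ≈ -22.759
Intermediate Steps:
f(B, o) = 234 + 442*o + B*o (f(B, o) = (B*o + 442*o) + 234 = (442*o + B*o) + 234 = 234 + 442*o + B*o)
(301710 + f(K, 484))/(-258347 + 241656) = (301710 + (234 + 442*484 - 281*484))/(-258347 + 241656) = (301710 + (234 + 213928 - 136004))/(-16691) = (301710 + 78158)*(-1/16691) = 379868*(-1/16691) = -379868/16691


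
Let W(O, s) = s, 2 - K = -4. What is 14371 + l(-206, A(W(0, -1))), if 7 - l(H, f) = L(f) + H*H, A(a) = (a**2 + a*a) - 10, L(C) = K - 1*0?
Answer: -28064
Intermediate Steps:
K = 6 (K = 2 - 1*(-4) = 2 + 4 = 6)
L(C) = 6 (L(C) = 6 - 1*0 = 6 + 0 = 6)
A(a) = -10 + 2*a**2 (A(a) = (a**2 + a**2) - 10 = 2*a**2 - 10 = -10 + 2*a**2)
l(H, f) = 1 - H**2 (l(H, f) = 7 - (6 + H*H) = 7 - (6 + H**2) = 7 + (-6 - H**2) = 1 - H**2)
14371 + l(-206, A(W(0, -1))) = 14371 + (1 - 1*(-206)**2) = 14371 + (1 - 1*42436) = 14371 + (1 - 42436) = 14371 - 42435 = -28064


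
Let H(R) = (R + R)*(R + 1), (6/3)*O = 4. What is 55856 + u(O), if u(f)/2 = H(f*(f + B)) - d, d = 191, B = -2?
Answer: 55474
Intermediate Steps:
O = 2 (O = (½)*4 = 2)
H(R) = 2*R*(1 + R) (H(R) = (2*R)*(1 + R) = 2*R*(1 + R))
u(f) = -382 + 4*f*(1 + f*(-2 + f))*(-2 + f) (u(f) = 2*(2*(f*(f - 2))*(1 + f*(f - 2)) - 1*191) = 2*(2*(f*(-2 + f))*(1 + f*(-2 + f)) - 191) = 2*(2*f*(1 + f*(-2 + f))*(-2 + f) - 191) = 2*(-191 + 2*f*(1 + f*(-2 + f))*(-2 + f)) = -382 + 4*f*(1 + f*(-2 + f))*(-2 + f))
55856 + u(O) = 55856 + (-382 + 4*2*(1 + 2*(-2 + 2))*(-2 + 2)) = 55856 + (-382 + 4*2*(1 + 2*0)*0) = 55856 + (-382 + 4*2*(1 + 0)*0) = 55856 + (-382 + 4*2*1*0) = 55856 + (-382 + 0) = 55856 - 382 = 55474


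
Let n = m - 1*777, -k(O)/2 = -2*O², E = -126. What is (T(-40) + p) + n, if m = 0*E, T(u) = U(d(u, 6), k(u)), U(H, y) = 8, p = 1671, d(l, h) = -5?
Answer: 902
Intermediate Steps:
k(O) = 4*O² (k(O) = -(-4)*O² = 4*O²)
T(u) = 8
m = 0 (m = 0*(-126) = 0)
n = -777 (n = 0 - 1*777 = 0 - 777 = -777)
(T(-40) + p) + n = (8 + 1671) - 777 = 1679 - 777 = 902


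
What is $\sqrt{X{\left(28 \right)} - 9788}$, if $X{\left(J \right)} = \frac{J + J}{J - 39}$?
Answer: $\frac{2 i \sqrt{296241}}{11} \approx 98.96 i$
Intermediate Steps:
$X{\left(J \right)} = \frac{2 J}{-39 + J}$
$\sqrt{X{\left(28 \right)} - 9788} = \sqrt{2 \cdot 28 \frac{1}{-39 + 28} - 9788} = \sqrt{2 \cdot 28 \frac{1}{-11} - 9788} = \sqrt{2 \cdot 28 \left(- \frac{1}{11}\right) - 9788} = \sqrt{- \frac{56}{11} - 9788} = \sqrt{- \frac{107724}{11}} = \frac{2 i \sqrt{296241}}{11}$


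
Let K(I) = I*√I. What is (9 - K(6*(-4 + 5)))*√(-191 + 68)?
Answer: 9*I*(√123 - 2*√82) ≈ -63.182*I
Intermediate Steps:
K(I) = I^(3/2)
(9 - K(6*(-4 + 5)))*√(-191 + 68) = (9 - (6*(-4 + 5))^(3/2))*√(-191 + 68) = (9 - (6*1)^(3/2))*√(-123) = (9 - 6^(3/2))*(I*√123) = (9 - 6*√6)*(I*√123) = I*√123*(9 - 6*√6)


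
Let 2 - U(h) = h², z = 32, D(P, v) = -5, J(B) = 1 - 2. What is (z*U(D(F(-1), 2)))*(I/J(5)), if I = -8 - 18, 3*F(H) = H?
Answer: -19136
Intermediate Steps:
F(H) = H/3
J(B) = -1
I = -26
U(h) = 2 - h²
(z*U(D(F(-1), 2)))*(I/J(5)) = (32*(2 - 1*(-5)²))*(-26/(-1)) = (32*(2 - 1*25))*(-26*(-1)) = (32*(2 - 25))*26 = (32*(-23))*26 = -736*26 = -19136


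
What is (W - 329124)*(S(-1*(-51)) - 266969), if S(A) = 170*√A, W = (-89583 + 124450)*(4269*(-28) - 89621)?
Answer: 1946969350054975 - 1239787351750*√51 ≈ 1.9381e+15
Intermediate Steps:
W = -7292537651 (W = 34867*(-119532 - 89621) = 34867*(-209153) = -7292537651)
(W - 329124)*(S(-1*(-51)) - 266969) = (-7292537651 - 329124)*(170*√(-1*(-51)) - 266969) = -7292866775*(170*√51 - 266969) = -7292866775*(-266969 + 170*√51) = 1946969350054975 - 1239787351750*√51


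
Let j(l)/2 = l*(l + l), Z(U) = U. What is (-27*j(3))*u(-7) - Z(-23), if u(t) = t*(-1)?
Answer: -6781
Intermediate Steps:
u(t) = -t
j(l) = 4*l² (j(l) = 2*(l*(l + l)) = 2*(l*(2*l)) = 2*(2*l²) = 4*l²)
(-27*j(3))*u(-7) - Z(-23) = (-108*3²)*(-1*(-7)) - 1*(-23) = -108*9*7 + 23 = -27*36*7 + 23 = -972*7 + 23 = -6804 + 23 = -6781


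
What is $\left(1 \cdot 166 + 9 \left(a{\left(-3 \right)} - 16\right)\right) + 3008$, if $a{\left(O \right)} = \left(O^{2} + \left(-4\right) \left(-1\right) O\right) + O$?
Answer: $2976$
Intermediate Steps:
$a{\left(O \right)} = O^{2} + 5 O$ ($a{\left(O \right)} = \left(O^{2} + 4 O\right) + O = O^{2} + 5 O$)
$\left(1 \cdot 166 + 9 \left(a{\left(-3 \right)} - 16\right)\right) + 3008 = \left(1 \cdot 166 + 9 \left(- 3 \left(5 - 3\right) - 16\right)\right) + 3008 = \left(166 + 9 \left(\left(-3\right) 2 - 16\right)\right) + 3008 = \left(166 + 9 \left(-6 - 16\right)\right) + 3008 = \left(166 + 9 \left(-22\right)\right) + 3008 = \left(166 - 198\right) + 3008 = -32 + 3008 = 2976$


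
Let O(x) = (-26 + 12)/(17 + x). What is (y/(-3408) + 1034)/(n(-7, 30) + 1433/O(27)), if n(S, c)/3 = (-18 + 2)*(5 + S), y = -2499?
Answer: -8228199/35050144 ≈ -0.23476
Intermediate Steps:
n(S, c) = -240 - 48*S (n(S, c) = 3*((-18 + 2)*(5 + S)) = 3*(-16*(5 + S)) = 3*(-80 - 16*S) = -240 - 48*S)
O(x) = -14/(17 + x)
(y/(-3408) + 1034)/(n(-7, 30) + 1433/O(27)) = (-2499/(-3408) + 1034)/((-240 - 48*(-7)) + 1433/((-14/(17 + 27)))) = (-2499*(-1/3408) + 1034)/((-240 + 336) + 1433/((-14/44))) = (833/1136 + 1034)/(96 + 1433/((-14*1/44))) = 1175457/(1136*(96 + 1433/(-7/22))) = 1175457/(1136*(96 + 1433*(-22/7))) = 1175457/(1136*(96 - 31526/7)) = 1175457/(1136*(-30854/7)) = (1175457/1136)*(-7/30854) = -8228199/35050144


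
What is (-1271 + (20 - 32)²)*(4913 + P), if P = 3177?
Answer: -9117430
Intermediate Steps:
(-1271 + (20 - 32)²)*(4913 + P) = (-1271 + (20 - 32)²)*(4913 + 3177) = (-1271 + (-12)²)*8090 = (-1271 + 144)*8090 = -1127*8090 = -9117430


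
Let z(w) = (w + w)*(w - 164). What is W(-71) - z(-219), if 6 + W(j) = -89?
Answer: -167849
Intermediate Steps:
z(w) = 2*w*(-164 + w) (z(w) = (2*w)*(-164 + w) = 2*w*(-164 + w))
W(j) = -95 (W(j) = -6 - 89 = -95)
W(-71) - z(-219) = -95 - 2*(-219)*(-164 - 219) = -95 - 2*(-219)*(-383) = -95 - 1*167754 = -95 - 167754 = -167849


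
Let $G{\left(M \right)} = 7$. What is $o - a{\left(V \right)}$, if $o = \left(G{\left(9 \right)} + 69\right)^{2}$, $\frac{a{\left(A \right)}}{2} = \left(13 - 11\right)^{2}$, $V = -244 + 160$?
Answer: $5768$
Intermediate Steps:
$V = -84$
$a{\left(A \right)} = 8$ ($a{\left(A \right)} = 2 \left(13 - 11\right)^{2} = 2 \cdot 2^{2} = 2 \cdot 4 = 8$)
$o = 5776$ ($o = \left(7 + 69\right)^{2} = 76^{2} = 5776$)
$o - a{\left(V \right)} = 5776 - 8 = 5768$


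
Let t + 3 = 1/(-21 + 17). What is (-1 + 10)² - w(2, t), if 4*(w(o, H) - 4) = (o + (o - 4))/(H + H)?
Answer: 77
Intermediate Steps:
t = -13/4 (t = -3 + 1/(-21 + 17) = -3 + 1/(-4) = -3 - ¼ = -13/4 ≈ -3.2500)
w(o, H) = 4 + (-4 + 2*o)/(8*H) (w(o, H) = 4 + ((o + (o - 4))/(H + H))/4 = 4 + ((o + (-4 + o))/((2*H)))/4 = 4 + ((-4 + 2*o)*(1/(2*H)))/4 = 4 + ((-4 + 2*o)/(2*H))/4 = 4 + (-4 + 2*o)/(8*H))
(-1 + 10)² - w(2, t) = (-1 + 10)² - (-2 + 2 + 16*(-13/4))/(4*(-13/4)) = 9² - (-4)*(-2 + 2 - 52)/(4*13) = 81 - (-4)*(-52)/(4*13) = 81 - 1*4 = 81 - 4 = 77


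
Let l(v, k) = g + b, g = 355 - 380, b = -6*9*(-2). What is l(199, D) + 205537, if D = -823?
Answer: 205620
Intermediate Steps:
b = 108 (b = -54*(-2) = 108)
g = -25
l(v, k) = 83 (l(v, k) = -25 + 108 = 83)
l(199, D) + 205537 = 83 + 205537 = 205620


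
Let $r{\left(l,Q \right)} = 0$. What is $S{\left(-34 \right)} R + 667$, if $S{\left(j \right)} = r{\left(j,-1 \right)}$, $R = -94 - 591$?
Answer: $667$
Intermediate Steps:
$R = -685$
$S{\left(j \right)} = 0$
$S{\left(-34 \right)} R + 667 = 0 \left(-685\right) + 667 = 0 + 667 = 667$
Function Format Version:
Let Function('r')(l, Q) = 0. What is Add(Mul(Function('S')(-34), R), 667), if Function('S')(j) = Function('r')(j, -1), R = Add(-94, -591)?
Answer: 667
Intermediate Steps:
R = -685
Function('S')(j) = 0
Add(Mul(Function('S')(-34), R), 667) = Add(Mul(0, -685), 667) = Add(0, 667) = 667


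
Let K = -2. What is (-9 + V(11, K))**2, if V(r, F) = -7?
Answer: 256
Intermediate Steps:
(-9 + V(11, K))**2 = (-9 - 7)**2 = (-16)**2 = 256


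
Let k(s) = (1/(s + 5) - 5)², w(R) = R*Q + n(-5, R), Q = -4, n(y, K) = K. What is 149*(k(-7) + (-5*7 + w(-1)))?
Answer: -1043/4 ≈ -260.75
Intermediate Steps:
w(R) = -3*R (w(R) = R*(-4) + R = -4*R + R = -3*R)
k(s) = (-5 + 1/(5 + s))² (k(s) = (1/(5 + s) - 5)² = (-5 + 1/(5 + s))²)
149*(k(-7) + (-5*7 + w(-1))) = 149*((24 + 5*(-7))²/(5 - 7)² + (-5*7 - 3*(-1))) = 149*((24 - 35)²/(-2)² + (-35 + 3)) = 149*((¼)*(-11)² - 32) = 149*((¼)*121 - 32) = 149*(121/4 - 32) = 149*(-7/4) = -1043/4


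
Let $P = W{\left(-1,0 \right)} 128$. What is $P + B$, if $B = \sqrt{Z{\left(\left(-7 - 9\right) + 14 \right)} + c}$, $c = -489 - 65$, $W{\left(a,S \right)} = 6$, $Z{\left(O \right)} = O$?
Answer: $768 + 2 i \sqrt{139} \approx 768.0 + 23.58 i$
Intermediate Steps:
$P = 768$ ($P = 6 \cdot 128 = 768$)
$c = -554$
$B = 2 i \sqrt{139}$ ($B = \sqrt{\left(\left(-7 - 9\right) + 14\right) - 554} = \sqrt{\left(-16 + 14\right) - 554} = \sqrt{-2 - 554} = \sqrt{-556} = 2 i \sqrt{139} \approx 23.58 i$)
$P + B = 768 + 2 i \sqrt{139}$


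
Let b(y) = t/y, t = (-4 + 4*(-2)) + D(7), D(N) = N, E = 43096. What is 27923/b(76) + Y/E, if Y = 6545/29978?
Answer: -2741670672222699/6459659440 ≈ -4.2443e+5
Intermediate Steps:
t = -5 (t = (-4 + 4*(-2)) + 7 = (-4 - 8) + 7 = -12 + 7 = -5)
Y = 6545/29978 (Y = 6545*(1/29978) = 6545/29978 ≈ 0.21833)
b(y) = -5/y
27923/b(76) + Y/E = 27923/((-5/76)) + (6545/29978)/43096 = 27923/((-5*1/76)) + (6545/29978)*(1/43096) = 27923/(-5/76) + 6545/1291931888 = 27923*(-76/5) + 6545/1291931888 = -2122148/5 + 6545/1291931888 = -2741670672222699/6459659440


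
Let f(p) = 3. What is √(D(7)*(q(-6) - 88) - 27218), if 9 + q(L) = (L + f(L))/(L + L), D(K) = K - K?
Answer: I*√27218 ≈ 164.98*I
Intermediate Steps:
D(K) = 0
q(L) = -9 + (3 + L)/(2*L) (q(L) = -9 + (L + 3)/(L + L) = -9 + (3 + L)/((2*L)) = -9 + (3 + L)*(1/(2*L)) = -9 + (3 + L)/(2*L))
√(D(7)*(q(-6) - 88) - 27218) = √(0*((½)*(3 - 17*(-6))/(-6) - 88) - 27218) = √(0*((½)*(-⅙)*(3 + 102) - 88) - 27218) = √(0*((½)*(-⅙)*105 - 88) - 27218) = √(0*(-35/4 - 88) - 27218) = √(0*(-387/4) - 27218) = √(0 - 27218) = √(-27218) = I*√27218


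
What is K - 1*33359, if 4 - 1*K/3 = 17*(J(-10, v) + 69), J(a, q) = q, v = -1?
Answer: -36815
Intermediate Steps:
K = -3456 (K = 12 - 51*(-1 + 69) = 12 - 51*68 = 12 - 3*1156 = 12 - 3468 = -3456)
K - 1*33359 = -3456 - 1*33359 = -3456 - 33359 = -36815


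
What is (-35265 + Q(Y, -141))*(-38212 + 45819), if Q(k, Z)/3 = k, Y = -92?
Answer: -270360387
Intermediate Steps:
Q(k, Z) = 3*k
(-35265 + Q(Y, -141))*(-38212 + 45819) = (-35265 + 3*(-92))*(-38212 + 45819) = (-35265 - 276)*7607 = -35541*7607 = -270360387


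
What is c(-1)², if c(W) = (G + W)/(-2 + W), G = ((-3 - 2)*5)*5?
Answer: 1764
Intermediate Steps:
G = -125 (G = -5*5*5 = -25*5 = -125)
c(W) = (-125 + W)/(-2 + W)
c(-1)² = ((-125 - 1)/(-2 - 1))² = (-126/(-3))² = (-⅓*(-126))² = 42² = 1764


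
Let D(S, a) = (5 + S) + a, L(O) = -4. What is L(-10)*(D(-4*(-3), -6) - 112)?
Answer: 404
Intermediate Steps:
D(S, a) = 5 + S + a
L(-10)*(D(-4*(-3), -6) - 112) = -4*((5 - 4*(-3) - 6) - 112) = -4*((5 + 12 - 6) - 112) = -4*(11 - 112) = -4*(-101) = 404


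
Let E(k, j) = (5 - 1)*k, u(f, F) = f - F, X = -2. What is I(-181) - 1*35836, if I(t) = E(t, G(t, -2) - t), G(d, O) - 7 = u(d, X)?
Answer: -36560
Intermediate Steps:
G(d, O) = 9 + d (G(d, O) = 7 + (d - 1*(-2)) = 7 + (d + 2) = 7 + (2 + d) = 9 + d)
E(k, j) = 4*k
I(t) = 4*t
I(-181) - 1*35836 = 4*(-181) - 1*35836 = -724 - 35836 = -36560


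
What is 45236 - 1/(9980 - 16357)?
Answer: 288469973/6377 ≈ 45236.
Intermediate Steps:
45236 - 1/(9980 - 16357) = 45236 - 1/(-6377) = 45236 - 1*(-1/6377) = 45236 + 1/6377 = 288469973/6377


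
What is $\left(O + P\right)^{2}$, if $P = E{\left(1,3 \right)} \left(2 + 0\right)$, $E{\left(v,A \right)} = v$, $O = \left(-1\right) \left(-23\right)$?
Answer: $625$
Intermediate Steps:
$O = 23$
$P = 2$ ($P = 1 \left(2 + 0\right) = 1 \cdot 2 = 2$)
$\left(O + P\right)^{2} = \left(23 + 2\right)^{2} = 25^{2} = 625$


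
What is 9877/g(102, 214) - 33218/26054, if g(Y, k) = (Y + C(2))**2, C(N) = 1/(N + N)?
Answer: -719687265/2179169587 ≈ -0.33026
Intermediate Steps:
C(N) = 1/(2*N)
g(Y, k) = (1/4 + Y)**2 (g(Y, k) = (Y + (1/2)/2)**2 = (Y + (1/2)*(1/2))**2 = (Y + 1/4)**2 = (1/4 + Y)**2)
9877/g(102, 214) - 33218/26054 = 9877/(((1 + 4*102)**2/16)) - 33218/26054 = 9877/(((1 + 408)**2/16)) - 33218*1/26054 = 9877/(((1/16)*409**2)) - 16609/13027 = 9877/(((1/16)*167281)) - 16609/13027 = 9877/(167281/16) - 16609/13027 = 9877*(16/167281) - 16609/13027 = 158032/167281 - 16609/13027 = -719687265/2179169587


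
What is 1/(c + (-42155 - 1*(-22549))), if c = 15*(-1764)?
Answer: -1/46066 ≈ -2.1708e-5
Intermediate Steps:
c = -26460
1/(c + (-42155 - 1*(-22549))) = 1/(-26460 + (-42155 - 1*(-22549))) = 1/(-26460 + (-42155 + 22549)) = 1/(-26460 - 19606) = 1/(-46066) = -1/46066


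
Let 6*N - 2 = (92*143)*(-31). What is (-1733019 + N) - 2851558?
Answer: -13957648/3 ≈ -4.6526e+6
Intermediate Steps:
N = -203917/3 (N = ⅓ + ((92*143)*(-31))/6 = ⅓ + (13156*(-31))/6 = ⅓ + (⅙)*(-407836) = ⅓ - 203918/3 = -203917/3 ≈ -67972.)
(-1733019 + N) - 2851558 = (-1733019 - 203917/3) - 2851558 = -5402974/3 - 2851558 = -13957648/3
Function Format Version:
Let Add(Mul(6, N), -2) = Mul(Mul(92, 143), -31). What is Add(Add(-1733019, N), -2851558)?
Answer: Rational(-13957648, 3) ≈ -4.6526e+6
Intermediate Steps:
N = Rational(-203917, 3) (N = Add(Rational(1, 3), Mul(Rational(1, 6), Mul(Mul(92, 143), -31))) = Add(Rational(1, 3), Mul(Rational(1, 6), Mul(13156, -31))) = Add(Rational(1, 3), Mul(Rational(1, 6), -407836)) = Add(Rational(1, 3), Rational(-203918, 3)) = Rational(-203917, 3) ≈ -67972.)
Add(Add(-1733019, N), -2851558) = Add(Add(-1733019, Rational(-203917, 3)), -2851558) = Add(Rational(-5402974, 3), -2851558) = Rational(-13957648, 3)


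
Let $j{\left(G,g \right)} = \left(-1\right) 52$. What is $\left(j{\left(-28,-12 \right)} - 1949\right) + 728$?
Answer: $-1273$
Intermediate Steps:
$j{\left(G,g \right)} = -52$
$\left(j{\left(-28,-12 \right)} - 1949\right) + 728 = \left(-52 - 1949\right) + 728 = -2001 + 728 = -1273$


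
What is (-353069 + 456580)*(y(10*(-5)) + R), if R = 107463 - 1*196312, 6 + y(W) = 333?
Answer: -9163000742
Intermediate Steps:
y(W) = 327 (y(W) = -6 + 333 = 327)
R = -88849 (R = 107463 - 196312 = -88849)
(-353069 + 456580)*(y(10*(-5)) + R) = (-353069 + 456580)*(327 - 88849) = 103511*(-88522) = -9163000742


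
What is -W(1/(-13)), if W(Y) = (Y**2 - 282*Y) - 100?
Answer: 13233/169 ≈ 78.302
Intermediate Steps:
W(Y) = -100 + Y**2 - 282*Y
-W(1/(-13)) = -(-100 + (1/(-13))**2 - 282/(-13)) = -(-100 + (-1/13)**2 - 282*(-1/13)) = -(-100 + 1/169 + 282/13) = -1*(-13233/169) = 13233/169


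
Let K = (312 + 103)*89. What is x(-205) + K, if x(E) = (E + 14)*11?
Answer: 34834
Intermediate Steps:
K = 36935 (K = 415*89 = 36935)
x(E) = 154 + 11*E (x(E) = (14 + E)*11 = 154 + 11*E)
x(-205) + K = (154 + 11*(-205)) + 36935 = (154 - 2255) + 36935 = -2101 + 36935 = 34834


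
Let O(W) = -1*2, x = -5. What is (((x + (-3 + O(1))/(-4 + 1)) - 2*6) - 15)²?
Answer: 8281/9 ≈ 920.11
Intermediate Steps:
O(W) = -2
(((x + (-3 + O(1))/(-4 + 1)) - 2*6) - 15)² = (((-5 + (-3 - 2)/(-4 + 1)) - 2*6) - 15)² = (((-5 - 5/(-3)) - 12) - 15)² = (((-5 - 5*(-⅓)) - 12) - 15)² = (((-5 + 5/3) - 12) - 15)² = ((-10/3 - 12) - 15)² = (-46/3 - 15)² = (-91/3)² = 8281/9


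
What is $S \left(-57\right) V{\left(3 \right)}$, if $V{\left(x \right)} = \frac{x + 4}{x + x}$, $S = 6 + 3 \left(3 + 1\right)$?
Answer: $-1197$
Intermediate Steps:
$S = 18$ ($S = 6 + 3 \cdot 4 = 6 + 12 = 18$)
$V{\left(x \right)} = \frac{4 + x}{2 x}$
$S \left(-57\right) V{\left(3 \right)} = 18 \left(-57\right) \frac{4 + 3}{2 \cdot 3} = - 1026 \cdot \frac{1}{2} \cdot \frac{1}{3} \cdot 7 = \left(-1026\right) \frac{7}{6} = -1197$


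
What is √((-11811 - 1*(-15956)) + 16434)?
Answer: √20579 ≈ 143.45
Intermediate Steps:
√((-11811 - 1*(-15956)) + 16434) = √((-11811 + 15956) + 16434) = √(4145 + 16434) = √20579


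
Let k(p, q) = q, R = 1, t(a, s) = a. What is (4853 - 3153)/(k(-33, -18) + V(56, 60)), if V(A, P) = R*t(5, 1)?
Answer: -1700/13 ≈ -130.77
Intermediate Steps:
V(A, P) = 5 (V(A, P) = 1*5 = 5)
(4853 - 3153)/(k(-33, -18) + V(56, 60)) = (4853 - 3153)/(-18 + 5) = 1700/(-13) = 1700*(-1/13) = -1700/13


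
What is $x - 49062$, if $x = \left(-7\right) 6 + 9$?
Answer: $-49095$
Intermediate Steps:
$x = -33$ ($x = -42 + 9 = -33$)
$x - 49062 = -33 - 49062 = -49095$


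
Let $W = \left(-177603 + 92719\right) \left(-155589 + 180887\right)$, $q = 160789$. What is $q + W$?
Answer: $-2147234643$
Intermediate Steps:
$W = -2147395432$ ($W = \left(-84884\right) 25298 = -2147395432$)
$q + W = 160789 - 2147395432 = -2147234643$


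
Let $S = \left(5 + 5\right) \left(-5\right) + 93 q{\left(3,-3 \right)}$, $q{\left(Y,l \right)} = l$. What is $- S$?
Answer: $329$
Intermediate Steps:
$S = -329$ ($S = \left(5 + 5\right) \left(-5\right) + 93 \left(-3\right) = 10 \left(-5\right) - 279 = -50 - 279 = -329$)
$- S = \left(-1\right) \left(-329\right) = 329$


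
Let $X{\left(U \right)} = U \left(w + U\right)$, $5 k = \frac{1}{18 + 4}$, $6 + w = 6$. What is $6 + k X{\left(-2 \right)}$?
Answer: $\frac{332}{55} \approx 6.0364$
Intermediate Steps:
$w = 0$ ($w = -6 + 6 = 0$)
$k = \frac{1}{110}$ ($k = \frac{1}{5 \left(18 + 4\right)} = \frac{1}{5 \cdot 22} = \frac{1}{5} \cdot \frac{1}{22} = \frac{1}{110} \approx 0.0090909$)
$X{\left(U \right)} = U^{2}$ ($X{\left(U \right)} = U \left(0 + U\right) = U U = U^{2}$)
$6 + k X{\left(-2 \right)} = 6 + \frac{\left(-2\right)^{2}}{110} = 6 + \frac{1}{110} \cdot 4 = 6 + \frac{2}{55} = \frac{332}{55}$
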